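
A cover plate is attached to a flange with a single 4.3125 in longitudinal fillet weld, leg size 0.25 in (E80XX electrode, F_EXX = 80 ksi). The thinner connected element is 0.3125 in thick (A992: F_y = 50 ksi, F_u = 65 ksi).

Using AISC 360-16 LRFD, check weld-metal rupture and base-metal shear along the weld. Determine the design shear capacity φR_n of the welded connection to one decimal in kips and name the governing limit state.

Weld metal: throat = 0.707×0.25 = 0.17675 in, L = 4.3125 in. φR_n = 0.75 × 0.6 × 80 × 0.17675 × 4.3125 = 27.4 kips.
Base metal shear (0.3125 in plate): yield φR_n = 1.0×0.6×50×0.3125×4.3125 = 40.4 kips; rupture φR_n = 0.75×0.6×65×0.3125×4.3125 = 39.4 kips; take 39.4 kips (rupture).
Governing: min(27.4, 39.4) = 27.4 kips → weld metal.

27.4 kips (weld metal governs)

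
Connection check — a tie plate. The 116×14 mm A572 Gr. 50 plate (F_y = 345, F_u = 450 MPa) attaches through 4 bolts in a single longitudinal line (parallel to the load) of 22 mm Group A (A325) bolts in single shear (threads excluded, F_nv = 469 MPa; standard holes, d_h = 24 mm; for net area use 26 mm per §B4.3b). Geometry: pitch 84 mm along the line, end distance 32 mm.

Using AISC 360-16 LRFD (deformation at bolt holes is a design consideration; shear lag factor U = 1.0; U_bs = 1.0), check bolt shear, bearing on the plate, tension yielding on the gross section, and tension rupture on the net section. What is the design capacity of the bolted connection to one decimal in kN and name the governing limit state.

Bolt shear: A_b = π(22)²/4 = 380.13 mm². φR_n = 0.75 × 469 × 380.13 × 4 × 1 = 534.8 kN.
Bearing (14 mm plate, F_u = 450 MPa): end bolts L_c = 32 − 24/2 = 20, R_n = min(1.2×20×14×450, 2.4×22×14×450) = 151.2 kN/bolt; interior L_c = 84 − 24 = 60, R_n = 332.64 kN/bolt. φR_n = 0.75 × (1×151.2 + 3×332.64) = 861.8 kN.
Tension yield (gross): A_g = 116×14 = 1624 mm². φR_n = 0.90 × 345 × 1624 = 504.3 kN.
Tension rupture (net): A_n = (116 − 1×26)×14 = 1260 mm² (U = 1.0, A_e = A_n). φR_n = 0.75 × 450 × 1260 = 425.3 kN.
Governing: min(534.8, 861.8, 504.3, 425.3) = 425.3 kN → net-section rupture.

425.3 kN (net-section rupture governs)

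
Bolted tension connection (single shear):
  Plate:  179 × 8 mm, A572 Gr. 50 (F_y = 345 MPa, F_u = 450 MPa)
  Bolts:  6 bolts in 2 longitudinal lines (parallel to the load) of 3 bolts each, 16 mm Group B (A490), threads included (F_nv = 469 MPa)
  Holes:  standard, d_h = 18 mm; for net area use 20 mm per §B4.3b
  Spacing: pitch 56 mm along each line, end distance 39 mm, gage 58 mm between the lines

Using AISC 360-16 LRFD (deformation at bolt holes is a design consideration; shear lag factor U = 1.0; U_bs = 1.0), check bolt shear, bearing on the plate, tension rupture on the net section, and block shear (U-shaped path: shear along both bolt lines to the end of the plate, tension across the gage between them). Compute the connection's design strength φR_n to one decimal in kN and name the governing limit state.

Bolt shear: A_b = π(16)²/4 = 201.06 mm². φR_n = 0.75 × 469 × 201.06 × 6 × 1 = 424.3 kN.
Bearing (8 mm plate, F_u = 450 MPa): end bolts L_c = 39 − 18/2 = 30, R_n = min(1.2×30×8×450, 2.4×16×8×450) = 129.6 kN/bolt; interior L_c = 56 − 18 = 38, R_n = 138.24 kN/bolt. φR_n = 0.75 × (2×129.6 + 4×138.24) = 609.1 kN.
Tension rupture (net): A_n = (179 − 2×20)×8 = 1112 mm² (U = 1.0, A_e = A_n). φR_n = 0.75 × 450 × 1112 = 375.3 kN.
Block shear: shear path 2×[39+2×56] = 2×151 mm, A_gv = 2416, A_nv = 2×(151 − 2.5×20)×8 = 1616 mm²; tension across gage: (58 − 1×20)×8 = 304 mm². R_n = min(0.6×450×1616, 0.6×345×2416) + 1.0×450×304 = min(436.32, 500.11) + 136.8 = 573.12 kN. φR_n = 0.75 × 573.12 = 429.8 kN.
Governing: min(424.3, 609.1, 375.3, 429.8) = 375.3 kN → net-section rupture.

375.3 kN (net-section rupture governs)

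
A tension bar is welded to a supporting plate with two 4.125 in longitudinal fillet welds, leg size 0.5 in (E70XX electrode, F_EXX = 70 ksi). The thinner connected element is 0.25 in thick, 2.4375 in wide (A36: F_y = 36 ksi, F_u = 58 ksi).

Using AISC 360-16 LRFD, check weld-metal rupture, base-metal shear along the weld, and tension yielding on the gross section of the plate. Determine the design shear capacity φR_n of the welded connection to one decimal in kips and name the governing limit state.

19.7 kips (gross-section yield governs)

Weld metal: throat = 0.707×0.5 = 0.3535 in, L = 2×4.125 = 8.25 in. φR_n = 0.75 × 0.6 × 70 × 0.3535 × 8.25 = 91.9 kips.
Base metal shear (0.25 in plate): yield φR_n = 1.0×0.6×36×0.25×8.25 = 44.6 kips; rupture φR_n = 0.75×0.6×58×0.25×8.25 = 53.8 kips; take 44.6 kips (yield).
Tension yield (gross): A_g = 2.4375×0.25 = 0.60938 in². φR_n = 0.90 × 36 × 0.60938 = 19.7 kips.
Governing: min(91.9, 44.6, 19.7) = 19.7 kips → gross-section yield.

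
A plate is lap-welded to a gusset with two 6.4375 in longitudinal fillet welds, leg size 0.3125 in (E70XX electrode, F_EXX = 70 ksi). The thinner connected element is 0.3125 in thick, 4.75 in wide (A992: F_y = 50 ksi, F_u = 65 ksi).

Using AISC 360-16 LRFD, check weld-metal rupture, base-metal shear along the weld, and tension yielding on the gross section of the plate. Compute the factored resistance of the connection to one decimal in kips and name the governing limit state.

Weld metal: throat = 0.707×0.3125 = 0.22094 in, L = 2×6.4375 = 12.875 in. φR_n = 0.75 × 0.6 × 70 × 0.22094 × 12.875 = 89.6 kips.
Base metal shear (0.3125 in plate): yield φR_n = 1.0×0.6×50×0.3125×12.875 = 120.7 kips; rupture φR_n = 0.75×0.6×65×0.3125×12.875 = 117.7 kips; take 117.7 kips (rupture).
Tension yield (gross): A_g = 4.75×0.3125 = 1.4844 in². φR_n = 0.90 × 50 × 1.4844 = 66.8 kips.
Governing: min(89.6, 117.7, 66.8) = 66.8 kips → gross-section yield.

66.8 kips (gross-section yield governs)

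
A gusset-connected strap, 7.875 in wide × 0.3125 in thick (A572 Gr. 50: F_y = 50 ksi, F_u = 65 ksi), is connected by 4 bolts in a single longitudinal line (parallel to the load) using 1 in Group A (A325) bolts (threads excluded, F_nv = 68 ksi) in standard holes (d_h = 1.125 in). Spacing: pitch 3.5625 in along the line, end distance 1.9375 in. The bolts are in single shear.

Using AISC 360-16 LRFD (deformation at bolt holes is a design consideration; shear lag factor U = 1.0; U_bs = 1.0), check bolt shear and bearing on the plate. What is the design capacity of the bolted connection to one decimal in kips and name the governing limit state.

Bolt shear: A_b = π(1)²/4 = 0.7854 in². φR_n = 0.75 × 68 × 0.7854 × 4 × 1 = 160.2 kips.
Bearing (0.3125 in plate, F_u = 65 ksi): end bolts L_c = 1.9375 − 1.125/2 = 1.375, R_n = min(1.2×1.375×0.3125×65, 2.4×1×0.3125×65) = 33.516 kips/bolt; interior L_c = 3.5625 − 1.125 = 2.4375, R_n = 48.75 kips/bolt. φR_n = 0.75 × (1×33.516 + 3×48.75) = 134.8 kips.
Governing: min(160.2, 134.8) = 134.8 kips → bearing.

134.8 kips (bearing governs)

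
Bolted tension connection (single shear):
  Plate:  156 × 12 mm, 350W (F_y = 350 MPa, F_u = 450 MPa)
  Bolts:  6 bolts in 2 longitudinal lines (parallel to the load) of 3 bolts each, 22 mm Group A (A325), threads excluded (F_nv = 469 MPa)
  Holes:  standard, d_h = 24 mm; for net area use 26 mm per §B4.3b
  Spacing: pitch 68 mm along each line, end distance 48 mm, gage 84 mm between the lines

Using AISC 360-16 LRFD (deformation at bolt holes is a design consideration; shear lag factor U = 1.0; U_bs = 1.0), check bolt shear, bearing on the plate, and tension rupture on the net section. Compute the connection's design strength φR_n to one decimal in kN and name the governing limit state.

Bolt shear: A_b = π(22)²/4 = 380.13 mm². φR_n = 0.75 × 469 × 380.13 × 6 × 1 = 802.3 kN.
Bearing (12 mm plate, F_u = 450 MPa): end bolts L_c = 48 − 24/2 = 36, R_n = min(1.2×36×12×450, 2.4×22×12×450) = 233.28 kN/bolt; interior L_c = 68 − 24 = 44, R_n = 285.12 kN/bolt. φR_n = 0.75 × (2×233.28 + 4×285.12) = 1205.3 kN.
Tension rupture (net): A_n = (156 − 2×26)×12 = 1248 mm² (U = 1.0, A_e = A_n). φR_n = 0.75 × 450 × 1248 = 421.2 kN.
Governing: min(802.3, 1205.3, 421.2) = 421.2 kN → net-section rupture.

421.2 kN (net-section rupture governs)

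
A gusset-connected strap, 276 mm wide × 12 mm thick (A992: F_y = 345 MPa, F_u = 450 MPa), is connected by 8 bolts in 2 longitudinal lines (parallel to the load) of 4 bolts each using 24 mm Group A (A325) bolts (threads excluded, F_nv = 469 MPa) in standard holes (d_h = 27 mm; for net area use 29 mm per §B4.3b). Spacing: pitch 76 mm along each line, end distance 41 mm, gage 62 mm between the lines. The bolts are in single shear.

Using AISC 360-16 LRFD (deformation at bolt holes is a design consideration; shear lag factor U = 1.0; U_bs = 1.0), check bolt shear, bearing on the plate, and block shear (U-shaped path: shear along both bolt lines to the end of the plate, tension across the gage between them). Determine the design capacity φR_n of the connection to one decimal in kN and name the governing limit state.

Bolt shear: A_b = π(24)²/4 = 452.39 mm². φR_n = 0.75 × 469 × 452.39 × 8 × 1 = 1273.0 kN.
Bearing (12 mm plate, F_u = 450 MPa): end bolts L_c = 41 − 27/2 = 27.5, R_n = min(1.2×27.5×12×450, 2.4×24×12×450) = 178.2 kN/bolt; interior L_c = 76 − 27 = 49, R_n = 311.04 kN/bolt. φR_n = 0.75 × (2×178.2 + 6×311.04) = 1667.0 kN.
Block shear: shear path 2×[41+3×76] = 2×269 mm, A_gv = 6456, A_nv = 2×(269 − 3.5×29)×12 = 4020 mm²; tension across gage: (62 − 1×29)×12 = 396 mm². R_n = min(0.6×450×4020, 0.6×345×6456) + 1.0×450×396 = min(1085.4, 1336.4) + 178.2 = 1263.6 kN. φR_n = 0.75 × 1263.6 = 947.7 kN.
Governing: min(1273.0, 1667.0, 947.7) = 947.7 kN → block shear.

947.7 kN (block shear governs)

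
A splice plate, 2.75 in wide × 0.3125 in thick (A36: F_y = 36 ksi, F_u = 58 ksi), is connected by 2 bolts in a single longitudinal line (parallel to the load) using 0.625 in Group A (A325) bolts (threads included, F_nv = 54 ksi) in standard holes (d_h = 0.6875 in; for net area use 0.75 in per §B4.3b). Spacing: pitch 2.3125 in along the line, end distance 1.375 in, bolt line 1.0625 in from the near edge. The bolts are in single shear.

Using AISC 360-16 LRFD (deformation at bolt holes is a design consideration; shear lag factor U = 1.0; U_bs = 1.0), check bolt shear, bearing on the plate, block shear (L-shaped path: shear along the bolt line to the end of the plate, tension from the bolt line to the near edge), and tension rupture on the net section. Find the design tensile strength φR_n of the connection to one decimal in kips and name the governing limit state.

Bolt shear: A_b = π(0.625)²/4 = 0.3068 in². φR_n = 0.75 × 54 × 0.3068 × 2 × 1 = 24.9 kips.
Bearing (0.3125 in plate, F_u = 58 ksi): end bolts L_c = 1.375 − 0.6875/2 = 1.03125, R_n = min(1.2×1.03125×0.3125×58, 2.4×0.625×0.3125×58) = 22.43 kips/bolt; interior L_c = 2.3125 − 0.6875 = 1.625, R_n = 27.188 kips/bolt. φR_n = 0.75 × (1×22.43 + 1×27.188) = 37.2 kips.
Block shear: shear path 1×[1.375+1×2.3125] = 1×3.6875 in, A_gv = 1.1523, A_nv = 1×(3.6875 − 1.5×0.75)×0.3125 = 0.80078 in²; tension to near edge: (1.0625 − 0.5×0.75)×0.3125 = 0.21484 in². R_n = min(0.6×58×0.80078, 0.6×36×1.1523) + 1.0×58×0.21484 = min(27.867, 24.89) + 12.461 = 37.351 kips. φR_n = 0.75 × 37.351 = 28.0 kips.
Tension rupture (net): A_n = (2.75 − 1×0.75)×0.3125 = 0.625 in² (U = 1.0, A_e = A_n). φR_n = 0.75 × 58 × 0.625 = 27.2 kips.
Governing: min(24.9, 37.2, 28.0, 27.2) = 24.9 kips → bolt shear.

24.9 kips (bolt shear governs)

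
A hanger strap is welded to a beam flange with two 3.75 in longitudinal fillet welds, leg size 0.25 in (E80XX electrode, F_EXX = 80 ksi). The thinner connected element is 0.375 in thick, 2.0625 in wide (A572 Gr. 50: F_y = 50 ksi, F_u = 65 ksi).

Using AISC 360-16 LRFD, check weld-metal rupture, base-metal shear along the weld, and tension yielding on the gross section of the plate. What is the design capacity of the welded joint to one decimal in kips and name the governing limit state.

Weld metal: throat = 0.707×0.25 = 0.17675 in, L = 2×3.75 = 7.5 in. φR_n = 0.75 × 0.6 × 80 × 0.17675 × 7.5 = 47.7 kips.
Base metal shear (0.375 in plate): yield φR_n = 1.0×0.6×50×0.375×7.5 = 84.4 kips; rupture φR_n = 0.75×0.6×65×0.375×7.5 = 82.3 kips; take 82.3 kips (rupture).
Tension yield (gross): A_g = 2.0625×0.375 = 0.77344 in². φR_n = 0.90 × 50 × 0.77344 = 34.8 kips.
Governing: min(47.7, 82.3, 34.8) = 34.8 kips → gross-section yield.

34.8 kips (gross-section yield governs)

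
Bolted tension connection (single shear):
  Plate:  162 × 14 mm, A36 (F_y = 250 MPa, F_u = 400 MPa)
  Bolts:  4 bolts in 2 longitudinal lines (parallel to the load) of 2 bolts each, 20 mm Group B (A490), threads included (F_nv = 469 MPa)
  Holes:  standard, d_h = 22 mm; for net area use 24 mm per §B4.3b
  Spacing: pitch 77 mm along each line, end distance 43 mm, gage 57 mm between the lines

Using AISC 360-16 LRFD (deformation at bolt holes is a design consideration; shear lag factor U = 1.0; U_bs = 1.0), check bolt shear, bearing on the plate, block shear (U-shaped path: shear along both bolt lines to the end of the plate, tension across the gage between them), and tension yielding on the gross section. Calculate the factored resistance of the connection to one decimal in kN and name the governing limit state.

442.0 kN (bolt shear governs)

Bolt shear: A_b = π(20)²/4 = 314.16 mm². φR_n = 0.75 × 469 × 314.16 × 4 × 1 = 442.0 kN.
Bearing (14 mm plate, F_u = 400 MPa): end bolts L_c = 43 − 22/2 = 32, R_n = min(1.2×32×14×400, 2.4×20×14×400) = 215.04 kN/bolt; interior L_c = 77 − 22 = 55, R_n = 268.8 kN/bolt. φR_n = 0.75 × (2×215.04 + 2×268.8) = 725.8 kN.
Block shear: shear path 2×[43+1×77] = 2×120 mm, A_gv = 3360, A_nv = 2×(120 − 1.5×24)×14 = 2352 mm²; tension across gage: (57 − 1×24)×14 = 462 mm². R_n = min(0.6×400×2352, 0.6×250×3360) + 1.0×400×462 = min(564.48, 504) + 184.8 = 688.8 kN. φR_n = 0.75 × 688.8 = 516.6 kN.
Tension yield (gross): A_g = 162×14 = 2268 mm². φR_n = 0.90 × 250 × 2268 = 510.3 kN.
Governing: min(442.0, 725.8, 516.6, 510.3) = 442.0 kN → bolt shear.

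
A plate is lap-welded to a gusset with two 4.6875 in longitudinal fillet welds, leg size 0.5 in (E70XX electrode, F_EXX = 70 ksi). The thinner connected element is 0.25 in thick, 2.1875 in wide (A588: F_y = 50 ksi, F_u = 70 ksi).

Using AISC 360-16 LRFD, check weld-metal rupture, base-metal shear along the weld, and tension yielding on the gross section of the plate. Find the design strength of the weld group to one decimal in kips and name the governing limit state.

24.6 kips (gross-section yield governs)

Weld metal: throat = 0.707×0.5 = 0.3535 in, L = 2×4.6875 = 9.375 in. φR_n = 0.75 × 0.6 × 70 × 0.3535 × 9.375 = 104.4 kips.
Base metal shear (0.25 in plate): yield φR_n = 1.0×0.6×50×0.25×9.375 = 70.3 kips; rupture φR_n = 0.75×0.6×70×0.25×9.375 = 73.8 kips; take 70.3 kips (yield).
Tension yield (gross): A_g = 2.1875×0.25 = 0.54688 in². φR_n = 0.90 × 50 × 0.54688 = 24.6 kips.
Governing: min(104.4, 70.3, 24.6) = 24.6 kips → gross-section yield.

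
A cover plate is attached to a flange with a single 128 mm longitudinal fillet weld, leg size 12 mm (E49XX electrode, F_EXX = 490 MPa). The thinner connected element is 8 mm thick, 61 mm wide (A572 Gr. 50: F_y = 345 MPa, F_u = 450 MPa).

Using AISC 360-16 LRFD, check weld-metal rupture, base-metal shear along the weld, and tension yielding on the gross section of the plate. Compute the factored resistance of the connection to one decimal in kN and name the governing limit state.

151.5 kN (gross-section yield governs)

Weld metal: throat = 0.707×12 = 8.484 mm, L = 128 mm. φR_n = 0.75 × 0.6 × 490 × 8.484 × 128 = 239.5 kN.
Base metal shear (8 mm plate): yield φR_n = 1.0×0.6×345×8×128 = 212.0 kN; rupture φR_n = 0.75×0.6×450×8×128 = 207.4 kN; take 207.4 kN (rupture).
Tension yield (gross): A_g = 61×8 = 488 mm². φR_n = 0.90 × 345 × 488 = 151.5 kN.
Governing: min(239.5, 207.4, 151.5) = 151.5 kN → gross-section yield.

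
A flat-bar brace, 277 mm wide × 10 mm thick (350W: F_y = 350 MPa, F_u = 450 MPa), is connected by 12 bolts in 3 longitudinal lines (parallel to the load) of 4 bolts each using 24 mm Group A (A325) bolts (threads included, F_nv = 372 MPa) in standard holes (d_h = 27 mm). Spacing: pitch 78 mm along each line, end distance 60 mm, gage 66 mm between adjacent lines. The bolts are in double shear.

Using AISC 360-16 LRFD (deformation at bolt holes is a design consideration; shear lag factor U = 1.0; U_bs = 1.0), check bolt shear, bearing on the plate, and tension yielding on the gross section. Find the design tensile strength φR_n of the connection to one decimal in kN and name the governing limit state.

Bolt shear: A_b = π(24)²/4 = 452.39 mm². φR_n = 0.75 × 372 × 452.39 × 12 × 2 = 3029.2 kN.
Bearing (10 mm plate, F_u = 450 MPa): end bolts L_c = 60 − 27/2 = 46.5, R_n = min(1.2×46.5×10×450, 2.4×24×10×450) = 251.1 kN/bolt; interior L_c = 78 − 27 = 51, R_n = 259.2 kN/bolt. φR_n = 0.75 × (3×251.1 + 9×259.2) = 2314.6 kN.
Tension yield (gross): A_g = 277×10 = 2770 mm². φR_n = 0.90 × 350 × 2770 = 872.6 kN.
Governing: min(3029.2, 2314.6, 872.6) = 872.6 kN → gross-section yield.

872.6 kN (gross-section yield governs)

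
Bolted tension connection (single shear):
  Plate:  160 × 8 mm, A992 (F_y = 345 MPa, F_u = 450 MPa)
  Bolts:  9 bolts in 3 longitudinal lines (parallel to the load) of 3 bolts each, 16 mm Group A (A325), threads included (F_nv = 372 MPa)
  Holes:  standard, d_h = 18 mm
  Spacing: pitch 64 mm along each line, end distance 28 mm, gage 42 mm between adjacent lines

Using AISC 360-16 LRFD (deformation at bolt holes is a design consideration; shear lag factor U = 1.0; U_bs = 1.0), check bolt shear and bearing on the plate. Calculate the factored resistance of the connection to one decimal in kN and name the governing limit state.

Bolt shear: A_b = π(16)²/4 = 201.06 mm². φR_n = 0.75 × 372 × 201.06 × 9 × 1 = 504.9 kN.
Bearing (8 mm plate, F_u = 450 MPa): end bolts L_c = 28 − 18/2 = 19, R_n = min(1.2×19×8×450, 2.4×16×8×450) = 82.08 kN/bolt; interior L_c = 64 − 18 = 46, R_n = 138.24 kN/bolt. φR_n = 0.75 × (3×82.08 + 6×138.24) = 806.8 kN.
Governing: min(504.9, 806.8) = 504.9 kN → bolt shear.

504.9 kN (bolt shear governs)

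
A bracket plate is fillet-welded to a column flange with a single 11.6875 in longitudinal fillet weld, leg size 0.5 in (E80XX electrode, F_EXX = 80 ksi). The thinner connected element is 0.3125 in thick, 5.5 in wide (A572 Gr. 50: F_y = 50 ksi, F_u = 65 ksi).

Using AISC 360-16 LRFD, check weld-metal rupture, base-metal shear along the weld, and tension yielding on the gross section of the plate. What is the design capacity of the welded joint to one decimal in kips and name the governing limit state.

Weld metal: throat = 0.707×0.5 = 0.3535 in, L = 11.6875 in. φR_n = 0.75 × 0.6 × 80 × 0.3535 × 11.6875 = 148.7 kips.
Base metal shear (0.3125 in plate): yield φR_n = 1.0×0.6×50×0.3125×11.6875 = 109.6 kips; rupture φR_n = 0.75×0.6×65×0.3125×11.6875 = 106.8 kips; take 106.8 kips (rupture).
Tension yield (gross): A_g = 5.5×0.3125 = 1.7188 in². φR_n = 0.90 × 50 × 1.7188 = 77.3 kips.
Governing: min(148.7, 106.8, 77.3) = 77.3 kips → gross-section yield.

77.3 kips (gross-section yield governs)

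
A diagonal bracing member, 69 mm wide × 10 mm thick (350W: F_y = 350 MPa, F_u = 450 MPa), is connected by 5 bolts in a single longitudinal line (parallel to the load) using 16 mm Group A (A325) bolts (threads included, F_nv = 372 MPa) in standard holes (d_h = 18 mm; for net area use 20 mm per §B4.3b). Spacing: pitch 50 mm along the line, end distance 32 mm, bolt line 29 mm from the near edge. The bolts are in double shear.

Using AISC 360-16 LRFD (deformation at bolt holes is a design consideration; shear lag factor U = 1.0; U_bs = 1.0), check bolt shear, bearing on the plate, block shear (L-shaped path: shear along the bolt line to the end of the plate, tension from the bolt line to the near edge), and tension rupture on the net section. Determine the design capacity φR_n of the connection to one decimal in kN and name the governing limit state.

Bolt shear: A_b = π(16)²/4 = 201.06 mm². φR_n = 0.75 × 372 × 201.06 × 5 × 2 = 561.0 kN.
Bearing (10 mm plate, F_u = 450 MPa): end bolts L_c = 32 − 18/2 = 23, R_n = min(1.2×23×10×450, 2.4×16×10×450) = 124.2 kN/bolt; interior L_c = 50 − 18 = 32, R_n = 172.8 kN/bolt. φR_n = 0.75 × (1×124.2 + 4×172.8) = 611.6 kN.
Block shear: shear path 1×[32+4×50] = 1×232 mm, A_gv = 2320, A_nv = 1×(232 − 4.5×20)×10 = 1420 mm²; tension to near edge: (29 − 0.5×20)×10 = 190 mm². R_n = min(0.6×450×1420, 0.6×350×2320) + 1.0×450×190 = min(383.4, 487.2) + 85.5 = 468.9 kN. φR_n = 0.75 × 468.9 = 351.7 kN.
Tension rupture (net): A_n = (69 − 1×20)×10 = 490 mm² (U = 1.0, A_e = A_n). φR_n = 0.75 × 450 × 490 = 165.4 kN.
Governing: min(561.0, 611.6, 351.7, 165.4) = 165.4 kN → net-section rupture.

165.4 kN (net-section rupture governs)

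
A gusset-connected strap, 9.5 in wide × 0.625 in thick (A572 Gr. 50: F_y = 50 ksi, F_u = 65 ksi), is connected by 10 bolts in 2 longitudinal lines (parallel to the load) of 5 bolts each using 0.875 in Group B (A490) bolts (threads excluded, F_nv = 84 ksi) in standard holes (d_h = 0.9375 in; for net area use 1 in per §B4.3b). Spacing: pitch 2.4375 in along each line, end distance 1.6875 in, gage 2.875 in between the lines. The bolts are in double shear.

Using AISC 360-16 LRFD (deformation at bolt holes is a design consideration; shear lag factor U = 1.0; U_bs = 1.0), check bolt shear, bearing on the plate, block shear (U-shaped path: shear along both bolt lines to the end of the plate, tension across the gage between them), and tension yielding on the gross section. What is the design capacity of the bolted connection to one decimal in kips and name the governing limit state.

267.2 kips (gross-section yield governs)

Bolt shear: A_b = π(0.875)²/4 = 0.60132 in². φR_n = 0.75 × 84 × 0.60132 × 10 × 2 = 757.7 kips.
Bearing (0.625 in plate, F_u = 65 ksi): end bolts L_c = 1.6875 − 0.9375/2 = 1.21875, R_n = min(1.2×1.21875×0.625×65, 2.4×0.875×0.625×65) = 59.414 kips/bolt; interior L_c = 2.4375 − 0.9375 = 1.5, R_n = 73.125 kips/bolt. φR_n = 0.75 × (2×59.414 + 8×73.125) = 527.9 kips.
Block shear: shear path 2×[1.6875+4×2.4375] = 2×11.4375 in, A_gv = 14.297, A_nv = 2×(11.4375 − 4.5×1)×0.625 = 8.6719 in²; tension across gage: (2.875 − 1×1)×0.625 = 1.1719 in². R_n = min(0.6×65×8.6719, 0.6×50×14.297) + 1.0×65×1.1719 = min(338.2, 428.91) + 76.174 = 414.37 kips. φR_n = 0.75 × 414.37 = 310.8 kips.
Tension yield (gross): A_g = 9.5×0.625 = 5.9375 in². φR_n = 0.90 × 50 × 5.9375 = 267.2 kips.
Governing: min(757.7, 527.9, 310.8, 267.2) = 267.2 kips → gross-section yield.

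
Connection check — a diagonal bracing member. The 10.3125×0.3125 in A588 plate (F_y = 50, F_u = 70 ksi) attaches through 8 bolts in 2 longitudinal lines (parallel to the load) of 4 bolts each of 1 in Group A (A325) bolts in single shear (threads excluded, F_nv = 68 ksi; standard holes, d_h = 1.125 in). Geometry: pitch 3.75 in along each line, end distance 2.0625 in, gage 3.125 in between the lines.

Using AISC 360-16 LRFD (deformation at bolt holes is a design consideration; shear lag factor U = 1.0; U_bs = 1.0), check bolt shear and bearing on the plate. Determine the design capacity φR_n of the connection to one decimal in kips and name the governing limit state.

295.3 kips (bearing governs)

Bolt shear: A_b = π(1)²/4 = 0.7854 in². φR_n = 0.75 × 68 × 0.7854 × 8 × 1 = 320.4 kips.
Bearing (0.3125 in plate, F_u = 70 ksi): end bolts L_c = 2.0625 − 1.125/2 = 1.5, R_n = min(1.2×1.5×0.3125×70, 2.4×1×0.3125×70) = 39.375 kips/bolt; interior L_c = 3.75 − 1.125 = 2.625, R_n = 52.5 kips/bolt. φR_n = 0.75 × (2×39.375 + 6×52.5) = 295.3 kips.
Governing: min(320.4, 295.3) = 295.3 kips → bearing.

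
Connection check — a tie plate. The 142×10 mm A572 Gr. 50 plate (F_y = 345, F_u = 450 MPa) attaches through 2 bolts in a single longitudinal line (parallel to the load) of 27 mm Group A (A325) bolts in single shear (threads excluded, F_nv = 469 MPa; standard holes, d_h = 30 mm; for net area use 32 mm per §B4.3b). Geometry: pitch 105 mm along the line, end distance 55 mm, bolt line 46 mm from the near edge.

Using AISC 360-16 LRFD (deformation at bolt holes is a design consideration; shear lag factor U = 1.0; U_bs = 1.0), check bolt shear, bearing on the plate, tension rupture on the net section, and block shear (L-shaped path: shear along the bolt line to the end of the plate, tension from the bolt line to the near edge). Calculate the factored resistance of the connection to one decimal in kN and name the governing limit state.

Bolt shear: A_b = π(27)²/4 = 572.56 mm². φR_n = 0.75 × 469 × 572.56 × 2 × 1 = 402.8 kN.
Bearing (10 mm plate, F_u = 450 MPa): end bolts L_c = 55 − 30/2 = 40, R_n = min(1.2×40×10×450, 2.4×27×10×450) = 216 kN/bolt; interior L_c = 105 − 30 = 75, R_n = 291.6 kN/bolt. φR_n = 0.75 × (1×216 + 1×291.6) = 380.7 kN.
Tension rupture (net): A_n = (142 − 1×32)×10 = 1100 mm² (U = 1.0, A_e = A_n). φR_n = 0.75 × 450 × 1100 = 371.3 kN.
Block shear: shear path 1×[55+1×105] = 1×160 mm, A_gv = 1600, A_nv = 1×(160 − 1.5×32)×10 = 1120 mm²; tension to near edge: (46 − 0.5×32)×10 = 300 mm². R_n = min(0.6×450×1120, 0.6×345×1600) + 1.0×450×300 = min(302.4, 331.2) + 135 = 437.4 kN. φR_n = 0.75 × 437.4 = 328.1 kN.
Governing: min(402.8, 380.7, 371.3, 328.1) = 328.1 kN → block shear.

328.1 kN (block shear governs)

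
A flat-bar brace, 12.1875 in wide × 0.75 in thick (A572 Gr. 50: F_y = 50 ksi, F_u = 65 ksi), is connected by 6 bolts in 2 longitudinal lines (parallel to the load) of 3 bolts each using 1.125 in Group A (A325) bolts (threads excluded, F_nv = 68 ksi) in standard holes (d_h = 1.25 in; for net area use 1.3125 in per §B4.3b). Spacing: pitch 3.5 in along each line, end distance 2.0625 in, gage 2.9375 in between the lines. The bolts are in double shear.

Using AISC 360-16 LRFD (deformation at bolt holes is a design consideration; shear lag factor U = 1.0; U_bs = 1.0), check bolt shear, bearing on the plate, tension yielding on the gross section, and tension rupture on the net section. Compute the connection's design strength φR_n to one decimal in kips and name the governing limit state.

Bolt shear: A_b = π(1.125)²/4 = 0.99402 in². φR_n = 0.75 × 68 × 0.99402 × 6 × 2 = 608.3 kips.
Bearing (0.75 in plate, F_u = 65 ksi): end bolts L_c = 2.0625 − 1.25/2 = 1.4375, R_n = min(1.2×1.4375×0.75×65, 2.4×1.125×0.75×65) = 84.094 kips/bolt; interior L_c = 3.5 − 1.25 = 2.25, R_n = 131.63 kips/bolt. φR_n = 0.75 × (2×84.094 + 4×131.63) = 521.0 kips.
Tension yield (gross): A_g = 12.1875×0.75 = 9.1406 in². φR_n = 0.90 × 50 × 9.1406 = 411.3 kips.
Tension rupture (net): A_n = (12.1875 − 2×1.3125)×0.75 = 7.1719 in² (U = 1.0, A_e = A_n). φR_n = 0.75 × 65 × 7.1719 = 349.6 kips.
Governing: min(608.3, 521.0, 411.3, 349.6) = 349.6 kips → net-section rupture.

349.6 kips (net-section rupture governs)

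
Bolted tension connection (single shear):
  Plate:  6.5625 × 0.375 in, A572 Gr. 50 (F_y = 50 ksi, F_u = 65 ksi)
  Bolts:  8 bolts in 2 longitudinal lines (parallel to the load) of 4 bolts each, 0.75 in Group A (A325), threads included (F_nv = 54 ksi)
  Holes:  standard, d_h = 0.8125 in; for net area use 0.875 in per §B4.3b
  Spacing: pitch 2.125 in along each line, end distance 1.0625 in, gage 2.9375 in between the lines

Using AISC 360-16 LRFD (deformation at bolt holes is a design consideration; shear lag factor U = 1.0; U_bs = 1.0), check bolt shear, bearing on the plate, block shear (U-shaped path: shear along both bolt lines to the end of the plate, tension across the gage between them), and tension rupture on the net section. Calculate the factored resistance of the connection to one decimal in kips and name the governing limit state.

88.0 kips (net-section rupture governs)

Bolt shear: A_b = π(0.75)²/4 = 0.44179 in². φR_n = 0.75 × 54 × 0.44179 × 8 × 1 = 143.1 kips.
Bearing (0.375 in plate, F_u = 65 ksi): end bolts L_c = 1.0625 − 0.8125/2 = 0.65625, R_n = min(1.2×0.65625×0.375×65, 2.4×0.75×0.375×65) = 19.195 kips/bolt; interior L_c = 2.125 − 0.8125 = 1.3125, R_n = 38.391 kips/bolt. φR_n = 0.75 × (2×19.195 + 6×38.391) = 201.6 kips.
Block shear: shear path 2×[1.0625+3×2.125] = 2×7.4375 in, A_gv = 5.5781, A_nv = 2×(7.4375 − 3.5×0.875)×0.375 = 3.2813 in²; tension across gage: (2.9375 − 1×0.875)×0.375 = 0.77344 in². R_n = min(0.6×65×3.2813, 0.6×50×5.5781) + 1.0×65×0.77344 = min(127.97, 167.34) + 50.274 = 178.24 kips. φR_n = 0.75 × 178.24 = 133.7 kips.
Tension rupture (net): A_n = (6.5625 − 2×0.875)×0.375 = 1.8047 in² (U = 1.0, A_e = A_n). φR_n = 0.75 × 65 × 1.8047 = 88.0 kips.
Governing: min(143.1, 201.6, 133.7, 88.0) = 88.0 kips → net-section rupture.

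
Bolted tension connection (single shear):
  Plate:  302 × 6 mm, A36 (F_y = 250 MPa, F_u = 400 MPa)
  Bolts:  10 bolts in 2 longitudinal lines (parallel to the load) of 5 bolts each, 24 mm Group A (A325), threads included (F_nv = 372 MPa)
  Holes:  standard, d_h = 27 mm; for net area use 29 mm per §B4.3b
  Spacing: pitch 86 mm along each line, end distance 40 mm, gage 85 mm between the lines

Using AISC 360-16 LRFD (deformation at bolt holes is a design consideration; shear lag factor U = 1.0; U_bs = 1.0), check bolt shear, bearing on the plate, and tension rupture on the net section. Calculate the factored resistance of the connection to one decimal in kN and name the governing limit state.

Bolt shear: A_b = π(24)²/4 = 452.39 mm². φR_n = 0.75 × 372 × 452.39 × 10 × 1 = 1262.2 kN.
Bearing (6 mm plate, F_u = 400 MPa): end bolts L_c = 40 − 27/2 = 26.5, R_n = min(1.2×26.5×6×400, 2.4×24×6×400) = 76.32 kN/bolt; interior L_c = 86 − 27 = 59, R_n = 138.24 kN/bolt. φR_n = 0.75 × (2×76.32 + 8×138.24) = 943.9 kN.
Tension rupture (net): A_n = (302 − 2×29)×6 = 1464 mm² (U = 1.0, A_e = A_n). φR_n = 0.75 × 400 × 1464 = 439.2 kN.
Governing: min(1262.2, 943.9, 439.2) = 439.2 kN → net-section rupture.

439.2 kN (net-section rupture governs)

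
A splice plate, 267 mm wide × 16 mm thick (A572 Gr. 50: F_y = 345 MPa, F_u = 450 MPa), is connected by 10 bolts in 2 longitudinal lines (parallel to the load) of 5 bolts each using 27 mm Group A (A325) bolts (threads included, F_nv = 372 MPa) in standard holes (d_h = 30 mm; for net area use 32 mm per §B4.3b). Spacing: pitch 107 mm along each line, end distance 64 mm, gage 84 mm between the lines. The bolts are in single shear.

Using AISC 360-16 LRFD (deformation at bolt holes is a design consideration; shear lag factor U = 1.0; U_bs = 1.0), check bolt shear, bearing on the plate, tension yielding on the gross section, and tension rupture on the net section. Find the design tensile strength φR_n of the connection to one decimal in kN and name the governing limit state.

1096.2 kN (net-section rupture governs)

Bolt shear: A_b = π(27)²/4 = 572.56 mm². φR_n = 0.75 × 372 × 572.56 × 10 × 1 = 1597.4 kN.
Bearing (16 mm plate, F_u = 450 MPa): end bolts L_c = 64 − 30/2 = 49, R_n = min(1.2×49×16×450, 2.4×27×16×450) = 423.36 kN/bolt; interior L_c = 107 − 30 = 77, R_n = 466.56 kN/bolt. φR_n = 0.75 × (2×423.36 + 8×466.56) = 3434.4 kN.
Tension yield (gross): A_g = 267×16 = 4272 mm². φR_n = 0.90 × 345 × 4272 = 1326.5 kN.
Tension rupture (net): A_n = (267 − 2×32)×16 = 3248 mm² (U = 1.0, A_e = A_n). φR_n = 0.75 × 450 × 3248 = 1096.2 kN.
Governing: min(1597.4, 3434.4, 1326.5, 1096.2) = 1096.2 kN → net-section rupture.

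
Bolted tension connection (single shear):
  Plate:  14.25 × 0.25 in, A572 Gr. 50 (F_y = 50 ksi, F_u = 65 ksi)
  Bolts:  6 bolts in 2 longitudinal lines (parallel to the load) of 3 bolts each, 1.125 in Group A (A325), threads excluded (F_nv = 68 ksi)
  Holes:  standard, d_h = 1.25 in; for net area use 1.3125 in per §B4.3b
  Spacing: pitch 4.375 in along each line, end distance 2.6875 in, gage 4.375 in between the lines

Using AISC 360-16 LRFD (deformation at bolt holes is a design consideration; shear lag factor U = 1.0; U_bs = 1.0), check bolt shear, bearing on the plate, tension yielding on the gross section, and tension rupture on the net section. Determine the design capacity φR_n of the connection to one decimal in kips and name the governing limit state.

Bolt shear: A_b = π(1.125)²/4 = 0.99402 in². φR_n = 0.75 × 68 × 0.99402 × 6 × 1 = 304.2 kips.
Bearing (0.25 in plate, F_u = 65 ksi): end bolts L_c = 2.6875 − 1.25/2 = 2.0625, R_n = min(1.2×2.0625×0.25×65, 2.4×1.125×0.25×65) = 40.219 kips/bolt; interior L_c = 4.375 − 1.25 = 3.125, R_n = 43.875 kips/bolt. φR_n = 0.75 × (2×40.219 + 4×43.875) = 192.0 kips.
Tension yield (gross): A_g = 14.25×0.25 = 3.5625 in². φR_n = 0.90 × 50 × 3.5625 = 160.3 kips.
Tension rupture (net): A_n = (14.25 − 2×1.3125)×0.25 = 2.9063 in² (U = 1.0, A_e = A_n). φR_n = 0.75 × 65 × 2.9063 = 141.7 kips.
Governing: min(304.2, 192.0, 160.3, 141.7) = 141.7 kips → net-section rupture.

141.7 kips (net-section rupture governs)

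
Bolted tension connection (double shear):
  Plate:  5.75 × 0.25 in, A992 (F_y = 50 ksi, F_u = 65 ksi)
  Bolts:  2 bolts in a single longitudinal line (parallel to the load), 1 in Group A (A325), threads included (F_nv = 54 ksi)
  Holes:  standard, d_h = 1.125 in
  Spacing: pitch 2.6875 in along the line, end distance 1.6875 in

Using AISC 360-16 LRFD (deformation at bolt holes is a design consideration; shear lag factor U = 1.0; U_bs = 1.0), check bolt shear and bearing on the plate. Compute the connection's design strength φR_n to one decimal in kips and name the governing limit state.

39.3 kips (bearing governs)

Bolt shear: A_b = π(1)²/4 = 0.7854 in². φR_n = 0.75 × 54 × 0.7854 × 2 × 2 = 127.2 kips.
Bearing (0.25 in plate, F_u = 65 ksi): end bolts L_c = 1.6875 − 1.125/2 = 1.125, R_n = min(1.2×1.125×0.25×65, 2.4×1×0.25×65) = 21.938 kips/bolt; interior L_c = 2.6875 − 1.125 = 1.5625, R_n = 30.469 kips/bolt. φR_n = 0.75 × (1×21.938 + 1×30.469) = 39.3 kips.
Governing: min(127.2, 39.3) = 39.3 kips → bearing.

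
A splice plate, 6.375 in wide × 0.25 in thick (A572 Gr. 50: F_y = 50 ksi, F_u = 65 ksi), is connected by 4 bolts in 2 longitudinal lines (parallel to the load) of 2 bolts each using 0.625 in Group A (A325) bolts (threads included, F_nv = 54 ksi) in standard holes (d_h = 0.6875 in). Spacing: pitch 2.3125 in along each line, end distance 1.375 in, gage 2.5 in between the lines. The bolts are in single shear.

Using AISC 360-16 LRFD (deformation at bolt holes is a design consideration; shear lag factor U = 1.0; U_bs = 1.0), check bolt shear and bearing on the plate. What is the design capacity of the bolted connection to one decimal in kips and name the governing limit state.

Bolt shear: A_b = π(0.625)²/4 = 0.3068 in². φR_n = 0.75 × 54 × 0.3068 × 4 × 1 = 49.7 kips.
Bearing (0.25 in plate, F_u = 65 ksi): end bolts L_c = 1.375 − 0.6875/2 = 1.03125, R_n = min(1.2×1.03125×0.25×65, 2.4×0.625×0.25×65) = 20.109 kips/bolt; interior L_c = 2.3125 − 0.6875 = 1.625, R_n = 24.375 kips/bolt. φR_n = 0.75 × (2×20.109 + 2×24.375) = 66.7 kips.
Governing: min(49.7, 66.7) = 49.7 kips → bolt shear.

49.7 kips (bolt shear governs)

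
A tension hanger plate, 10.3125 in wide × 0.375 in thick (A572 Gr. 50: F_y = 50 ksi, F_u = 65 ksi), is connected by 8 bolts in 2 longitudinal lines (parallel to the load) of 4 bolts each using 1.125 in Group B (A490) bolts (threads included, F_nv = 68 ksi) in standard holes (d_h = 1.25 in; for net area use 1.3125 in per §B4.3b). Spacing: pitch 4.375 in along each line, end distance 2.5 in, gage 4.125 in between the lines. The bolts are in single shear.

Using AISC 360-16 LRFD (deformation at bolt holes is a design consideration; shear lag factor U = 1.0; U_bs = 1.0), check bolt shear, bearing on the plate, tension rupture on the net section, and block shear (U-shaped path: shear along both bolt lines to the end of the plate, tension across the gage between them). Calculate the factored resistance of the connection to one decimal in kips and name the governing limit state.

140.5 kips (net-section rupture governs)

Bolt shear: A_b = π(1.125)²/4 = 0.99402 in². φR_n = 0.75 × 68 × 0.99402 × 8 × 1 = 405.6 kips.
Bearing (0.375 in plate, F_u = 65 ksi): end bolts L_c = 2.5 − 1.25/2 = 1.875, R_n = min(1.2×1.875×0.375×65, 2.4×1.125×0.375×65) = 54.844 kips/bolt; interior L_c = 4.375 − 1.25 = 3.125, R_n = 65.813 kips/bolt. φR_n = 0.75 × (2×54.844 + 6×65.813) = 378.4 kips.
Tension rupture (net): A_n = (10.3125 − 2×1.3125)×0.375 = 2.8828 in² (U = 1.0, A_e = A_n). φR_n = 0.75 × 65 × 2.8828 = 140.5 kips.
Block shear: shear path 2×[2.5+3×4.375] = 2×15.625 in, A_gv = 11.719, A_nv = 2×(15.625 − 3.5×1.3125)×0.375 = 8.2734 in²; tension across gage: (4.125 − 1×1.3125)×0.375 = 1.0547 in². R_n = min(0.6×65×8.2734, 0.6×50×11.719) + 1.0×65×1.0547 = min(322.66, 351.57) + 68.556 = 391.22 kips. φR_n = 0.75 × 391.22 = 293.4 kips.
Governing: min(405.6, 378.4, 140.5, 293.4) = 140.5 kips → net-section rupture.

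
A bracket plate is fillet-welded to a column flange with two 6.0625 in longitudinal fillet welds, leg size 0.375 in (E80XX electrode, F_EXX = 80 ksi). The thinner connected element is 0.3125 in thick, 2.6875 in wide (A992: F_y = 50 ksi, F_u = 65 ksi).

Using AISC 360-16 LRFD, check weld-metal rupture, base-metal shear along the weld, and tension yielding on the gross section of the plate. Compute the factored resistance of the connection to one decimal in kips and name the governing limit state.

Weld metal: throat = 0.707×0.375 = 0.26513 in, L = 2×6.0625 = 12.125 in. φR_n = 0.75 × 0.6 × 80 × 0.26513 × 12.125 = 115.7 kips.
Base metal shear (0.3125 in plate): yield φR_n = 1.0×0.6×50×0.3125×12.125 = 113.7 kips; rupture φR_n = 0.75×0.6×65×0.3125×12.125 = 110.8 kips; take 110.8 kips (rupture).
Tension yield (gross): A_g = 2.6875×0.3125 = 0.83984 in². φR_n = 0.90 × 50 × 0.83984 = 37.8 kips.
Governing: min(115.7, 110.8, 37.8) = 37.8 kips → gross-section yield.

37.8 kips (gross-section yield governs)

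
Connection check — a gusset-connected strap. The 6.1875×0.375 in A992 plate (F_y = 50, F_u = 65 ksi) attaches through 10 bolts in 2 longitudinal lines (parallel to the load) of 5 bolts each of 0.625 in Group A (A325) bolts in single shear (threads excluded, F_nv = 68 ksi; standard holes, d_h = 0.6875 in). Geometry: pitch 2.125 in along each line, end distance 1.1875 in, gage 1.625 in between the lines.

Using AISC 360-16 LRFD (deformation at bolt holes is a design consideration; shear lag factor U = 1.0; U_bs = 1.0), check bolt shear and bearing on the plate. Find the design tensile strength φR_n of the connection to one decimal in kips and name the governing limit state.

Bolt shear: A_b = π(0.625)²/4 = 0.3068 in². φR_n = 0.75 × 68 × 0.3068 × 10 × 1 = 156.5 kips.
Bearing (0.375 in plate, F_u = 65 ksi): end bolts L_c = 1.1875 − 0.6875/2 = 0.84375, R_n = min(1.2×0.84375×0.375×65, 2.4×0.625×0.375×65) = 24.68 kips/bolt; interior L_c = 2.125 − 0.6875 = 1.4375, R_n = 36.563 kips/bolt. φR_n = 0.75 × (2×24.68 + 8×36.563) = 256.4 kips.
Governing: min(156.5, 256.4) = 156.5 kips → bolt shear.

156.5 kips (bolt shear governs)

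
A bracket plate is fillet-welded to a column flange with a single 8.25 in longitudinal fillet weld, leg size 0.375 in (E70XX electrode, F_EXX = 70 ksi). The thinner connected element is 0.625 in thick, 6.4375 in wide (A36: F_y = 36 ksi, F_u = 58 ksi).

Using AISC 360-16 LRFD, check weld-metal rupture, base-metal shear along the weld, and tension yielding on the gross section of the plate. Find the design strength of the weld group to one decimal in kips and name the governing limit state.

Weld metal: throat = 0.707×0.375 = 0.26513 in, L = 8.25 in. φR_n = 0.75 × 0.6 × 70 × 0.26513 × 8.25 = 68.9 kips.
Base metal shear (0.625 in plate): yield φR_n = 1.0×0.6×36×0.625×8.25 = 111.4 kips; rupture φR_n = 0.75×0.6×58×0.625×8.25 = 134.6 kips; take 111.4 kips (yield).
Tension yield (gross): A_g = 6.4375×0.625 = 4.0234 in². φR_n = 0.90 × 36 × 4.0234 = 130.4 kips.
Governing: min(68.9, 111.4, 130.4) = 68.9 kips → weld metal.

68.9 kips (weld metal governs)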